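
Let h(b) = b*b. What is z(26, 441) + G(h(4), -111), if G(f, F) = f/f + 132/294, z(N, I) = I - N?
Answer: 20406/49 ≈ 416.45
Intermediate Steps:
h(b) = b²
G(f, F) = 71/49 (G(f, F) = 1 + 132*(1/294) = 1 + 22/49 = 71/49)
z(26, 441) + G(h(4), -111) = (441 - 1*26) + 71/49 = (441 - 26) + 71/49 = 415 + 71/49 = 20406/49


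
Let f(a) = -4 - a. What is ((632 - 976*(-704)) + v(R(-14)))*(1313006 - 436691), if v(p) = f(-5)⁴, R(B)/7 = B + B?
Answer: 602674249155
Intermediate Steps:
R(B) = 14*B (R(B) = 7*(B + B) = 7*(2*B) = 14*B)
v(p) = 1 (v(p) = (-4 - 1*(-5))⁴ = (-4 + 5)⁴ = 1⁴ = 1)
((632 - 976*(-704)) + v(R(-14)))*(1313006 - 436691) = ((632 - 976*(-704)) + 1)*(1313006 - 436691) = ((632 + 687104) + 1)*876315 = (687736 + 1)*876315 = 687737*876315 = 602674249155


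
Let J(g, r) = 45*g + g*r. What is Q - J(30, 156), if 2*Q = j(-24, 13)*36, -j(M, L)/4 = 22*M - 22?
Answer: 33570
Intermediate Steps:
j(M, L) = 88 - 88*M (j(M, L) = -4*(22*M - 22) = -4*(-22 + 22*M) = 88 - 88*M)
Q = 39600 (Q = ((88 - 88*(-24))*36)/2 = ((88 + 2112)*36)/2 = (2200*36)/2 = (½)*79200 = 39600)
Q - J(30, 156) = 39600 - 30*(45 + 156) = 39600 - 30*201 = 39600 - 1*6030 = 39600 - 6030 = 33570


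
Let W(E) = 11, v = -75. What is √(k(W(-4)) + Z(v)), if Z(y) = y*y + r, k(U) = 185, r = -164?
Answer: √5646 ≈ 75.140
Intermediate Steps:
Z(y) = -164 + y² (Z(y) = y*y - 164 = y² - 164 = -164 + y²)
√(k(W(-4)) + Z(v)) = √(185 + (-164 + (-75)²)) = √(185 + (-164 + 5625)) = √(185 + 5461) = √5646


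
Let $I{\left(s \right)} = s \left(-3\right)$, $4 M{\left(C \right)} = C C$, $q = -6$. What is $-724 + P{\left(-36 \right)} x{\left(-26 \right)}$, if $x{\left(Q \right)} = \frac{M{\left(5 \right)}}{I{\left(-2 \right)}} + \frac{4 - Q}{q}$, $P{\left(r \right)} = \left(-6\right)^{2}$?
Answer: $- \frac{1733}{2} \approx -866.5$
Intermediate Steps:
$P{\left(r \right)} = 36$
$M{\left(C \right)} = \frac{C^{2}}{4}$ ($M{\left(C \right)} = \frac{C C}{4} = \frac{C^{2}}{4}$)
$I{\left(s \right)} = - 3 s$
$x{\left(Q \right)} = \frac{3}{8} + \frac{Q}{6}$ ($x{\left(Q \right)} = \frac{\frac{1}{4} \cdot 5^{2}}{\left(-3\right) \left(-2\right)} + \frac{4 - Q}{-6} = \frac{\frac{1}{4} \cdot 25}{6} + \left(4 - Q\right) \left(- \frac{1}{6}\right) = \frac{25}{4} \cdot \frac{1}{6} + \left(- \frac{2}{3} + \frac{Q}{6}\right) = \frac{25}{24} + \left(- \frac{2}{3} + \frac{Q}{6}\right) = \frac{3}{8} + \frac{Q}{6}$)
$-724 + P{\left(-36 \right)} x{\left(-26 \right)} = -724 + 36 \left(\frac{3}{8} + \frac{1}{6} \left(-26\right)\right) = -724 + 36 \left(\frac{3}{8} - \frac{13}{3}\right) = -724 + 36 \left(- \frac{95}{24}\right) = -724 - \frac{285}{2} = - \frac{1733}{2}$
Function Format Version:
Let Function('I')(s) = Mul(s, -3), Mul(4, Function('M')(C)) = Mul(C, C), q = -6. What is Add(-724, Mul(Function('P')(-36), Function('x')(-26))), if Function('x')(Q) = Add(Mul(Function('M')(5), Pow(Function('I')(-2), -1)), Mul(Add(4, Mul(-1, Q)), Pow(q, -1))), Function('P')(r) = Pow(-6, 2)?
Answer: Rational(-1733, 2) ≈ -866.50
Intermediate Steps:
Function('P')(r) = 36
Function('M')(C) = Mul(Rational(1, 4), Pow(C, 2)) (Function('M')(C) = Mul(Rational(1, 4), Mul(C, C)) = Mul(Rational(1, 4), Pow(C, 2)))
Function('I')(s) = Mul(-3, s)
Function('x')(Q) = Add(Rational(3, 8), Mul(Rational(1, 6), Q)) (Function('x')(Q) = Add(Mul(Mul(Rational(1, 4), Pow(5, 2)), Pow(Mul(-3, -2), -1)), Mul(Add(4, Mul(-1, Q)), Pow(-6, -1))) = Add(Mul(Mul(Rational(1, 4), 25), Pow(6, -1)), Mul(Add(4, Mul(-1, Q)), Rational(-1, 6))) = Add(Mul(Rational(25, 4), Rational(1, 6)), Add(Rational(-2, 3), Mul(Rational(1, 6), Q))) = Add(Rational(25, 24), Add(Rational(-2, 3), Mul(Rational(1, 6), Q))) = Add(Rational(3, 8), Mul(Rational(1, 6), Q)))
Add(-724, Mul(Function('P')(-36), Function('x')(-26))) = Add(-724, Mul(36, Add(Rational(3, 8), Mul(Rational(1, 6), -26)))) = Add(-724, Mul(36, Add(Rational(3, 8), Rational(-13, 3)))) = Add(-724, Mul(36, Rational(-95, 24))) = Add(-724, Rational(-285, 2)) = Rational(-1733, 2)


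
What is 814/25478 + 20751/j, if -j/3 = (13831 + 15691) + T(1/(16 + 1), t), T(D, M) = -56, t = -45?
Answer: -76123001/375367374 ≈ -0.20280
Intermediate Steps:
j = -88398 (j = -3*((13831 + 15691) - 56) = -3*(29522 - 56) = -3*29466 = -88398)
814/25478 + 20751/j = 814/25478 + 20751/(-88398) = 814*(1/25478) + 20751*(-1/88398) = 407/12739 - 6917/29466 = -76123001/375367374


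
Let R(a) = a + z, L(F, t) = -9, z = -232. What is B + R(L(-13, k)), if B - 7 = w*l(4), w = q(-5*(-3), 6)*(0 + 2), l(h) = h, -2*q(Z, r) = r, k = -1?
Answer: -258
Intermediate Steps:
q(Z, r) = -r/2
R(a) = -232 + a (R(a) = a - 232 = -232 + a)
w = -6 (w = (-½*6)*(0 + 2) = -3*2 = -6)
B = -17 (B = 7 - 6*4 = 7 - 24 = -17)
B + R(L(-13, k)) = -17 + (-232 - 9) = -17 - 241 = -258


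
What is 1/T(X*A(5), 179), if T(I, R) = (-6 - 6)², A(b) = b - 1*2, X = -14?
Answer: 1/144 ≈ 0.0069444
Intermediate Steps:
A(b) = -2 + b (A(b) = b - 2 = -2 + b)
T(I, R) = 144 (T(I, R) = (-12)² = 144)
1/T(X*A(5), 179) = 1/144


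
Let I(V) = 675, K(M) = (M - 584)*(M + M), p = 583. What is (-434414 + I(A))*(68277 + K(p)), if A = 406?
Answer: -29108658029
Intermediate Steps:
K(M) = 2*M*(-584 + M) (K(M) = (-584 + M)*(2*M) = 2*M*(-584 + M))
(-434414 + I(A))*(68277 + K(p)) = (-434414 + 675)*(68277 + 2*583*(-584 + 583)) = -433739*(68277 + 2*583*(-1)) = -433739*(68277 - 1166) = -433739*67111 = -29108658029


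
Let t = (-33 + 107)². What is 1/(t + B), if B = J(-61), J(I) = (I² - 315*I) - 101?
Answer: 1/28311 ≈ 3.5322e-5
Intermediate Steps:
t = 5476 (t = 74² = 5476)
J(I) = -101 + I² - 315*I
B = 22835 (B = -101 + (-61)² - 315*(-61) = -101 + 3721 + 19215 = 22835)
1/(t + B) = 1/(5476 + 22835) = 1/28311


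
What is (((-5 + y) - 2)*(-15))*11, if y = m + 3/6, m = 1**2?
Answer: 1815/2 ≈ 907.50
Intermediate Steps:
m = 1
y = 3/2 (y = 1 + 3/6 = 1 + 3*(1/6) = 1 + 1/2 = 3/2 ≈ 1.5000)
(((-5 + y) - 2)*(-15))*11 = (((-5 + 3/2) - 2)*(-15))*11 = ((-7/2 - 2)*(-15))*11 = -11/2*(-15)*11 = (165/2)*11 = 1815/2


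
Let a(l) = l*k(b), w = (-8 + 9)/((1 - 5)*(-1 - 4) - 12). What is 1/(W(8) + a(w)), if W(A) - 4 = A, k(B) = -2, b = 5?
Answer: 4/47 ≈ 0.085106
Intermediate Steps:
W(A) = 4 + A
w = 1/8 (w = 1/(-4*(-5) - 12) = 1/(20 - 12) = 1/8 ≈ 0.12500)
a(l) = -2*l (a(l) = l*(-2) = -2*l)
1/(W(8) + a(w)) = 1/((4 + 8) - 2*1/8) = 1/(12 - 1/4) = 1/(47/4) = 4/47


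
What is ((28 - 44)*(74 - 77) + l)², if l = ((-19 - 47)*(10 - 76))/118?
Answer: 25100100/3481 ≈ 7210.6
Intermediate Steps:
l = 2178/59 (l = -66*(-66)*(1/118) = 4356*(1/118) = 2178/59 ≈ 36.915)
((28 - 44)*(74 - 77) + l)² = ((28 - 44)*(74 - 77) + 2178/59)² = (-16*(-3) + 2178/59)² = (48 + 2178/59)² = (5010/59)² = 25100100/3481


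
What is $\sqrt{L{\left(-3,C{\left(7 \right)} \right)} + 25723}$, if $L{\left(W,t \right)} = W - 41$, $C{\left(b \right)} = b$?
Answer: $\sqrt{25679} \approx 160.25$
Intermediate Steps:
$L{\left(W,t \right)} = -41 + W$ ($L{\left(W,t \right)} = W - 41 = -41 + W$)
$\sqrt{L{\left(-3,C{\left(7 \right)} \right)} + 25723} = \sqrt{\left(-41 - 3\right) + 25723} = \sqrt{-44 + 25723} = \sqrt{25679}$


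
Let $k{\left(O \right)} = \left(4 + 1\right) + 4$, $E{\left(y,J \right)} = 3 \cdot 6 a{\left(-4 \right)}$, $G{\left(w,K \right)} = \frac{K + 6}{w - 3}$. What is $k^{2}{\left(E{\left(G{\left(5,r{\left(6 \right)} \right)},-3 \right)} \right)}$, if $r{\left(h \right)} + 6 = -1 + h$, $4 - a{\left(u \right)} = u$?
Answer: $81$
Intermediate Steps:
$a{\left(u \right)} = 4 - u$
$r{\left(h \right)} = -7 + h$ ($r{\left(h \right)} = -6 + \left(-1 + h\right) = -7 + h$)
$G{\left(w,K \right)} = \frac{6 + K}{-3 + w}$
$E{\left(y,J \right)} = 144$ ($E{\left(y,J \right)} = 3 \cdot 6 \left(4 - -4\right) = 18 \left(4 + 4\right) = 18 \cdot 8 = 144$)
$k{\left(O \right)} = 9$ ($k{\left(O \right)} = 5 + 4 = 9$)
$k^{2}{\left(E{\left(G{\left(5,r{\left(6 \right)} \right)},-3 \right)} \right)} = 9^{2} = 81$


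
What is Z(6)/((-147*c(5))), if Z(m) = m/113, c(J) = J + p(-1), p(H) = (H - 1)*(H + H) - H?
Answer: -1/27685 ≈ -3.6121e-5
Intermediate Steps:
p(H) = -H + 2*H*(-1 + H) (p(H) = (-1 + H)*(2*H) - H = 2*H*(-1 + H) - H = -H + 2*H*(-1 + H))
c(J) = 5 + J (c(J) = J - (-3 + 2*(-1)) = J - (-3 - 2) = J - 1*(-5) = J + 5 = 5 + J)
Z(m) = m/113 (Z(m) = m*(1/113) = m/113)
Z(6)/((-147*c(5))) = ((1/113)*6)/((-147*(5 + 5))) = 6/(113*((-147*10))) = (6/113)/(-1470) = (6/113)*(-1/1470) = -1/27685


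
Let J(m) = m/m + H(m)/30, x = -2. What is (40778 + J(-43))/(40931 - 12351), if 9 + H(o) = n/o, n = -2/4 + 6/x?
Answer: 105209053/73736400 ≈ 1.4268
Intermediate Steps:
n = -7/2 (n = -2/4 + 6/(-2) = -2*1/4 + 6*(-1/2) = -1/2 - 3 = -7/2 ≈ -3.5000)
H(o) = -9 - 7/(2*o)
J(m) = 7/10 - 7/(60*m) (J(m) = m/m + (-9 - 7/(2*m))/30 = 1 + (-9 - 7/(2*m))*(1/30) = 1 + (-3/10 - 7/(60*m)) = 7/10 - 7/(60*m))
(40778 + J(-43))/(40931 - 12351) = (40778 + (7/60)*(-1 + 6*(-43))/(-43))/(40931 - 12351) = (40778 + (7/60)*(-1/43)*(-1 - 258))/28580 = (40778 + (7/60)*(-1/43)*(-259))*(1/28580) = (40778 + 1813/2580)*(1/28580) = (105209053/2580)*(1/28580) = 105209053/73736400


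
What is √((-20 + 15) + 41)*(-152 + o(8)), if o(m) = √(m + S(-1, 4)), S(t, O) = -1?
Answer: -912 + 6*√7 ≈ -896.13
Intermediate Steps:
o(m) = √(-1 + m) (o(m) = √(m - 1) = √(-1 + m))
√((-20 + 15) + 41)*(-152 + o(8)) = √((-20 + 15) + 41)*(-152 + √(-1 + 8)) = √(-5 + 41)*(-152 + √7) = √36*(-152 + √7) = 6*(-152 + √7) = -912 + 6*√7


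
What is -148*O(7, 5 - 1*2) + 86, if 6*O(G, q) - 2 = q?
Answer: -112/3 ≈ -37.333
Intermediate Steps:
O(G, q) = 1/3 + q/6
-148*O(7, 5 - 1*2) + 86 = -148*(1/3 + (5 - 1*2)/6) + 86 = -148*(1/3 + (5 - 2)/6) + 86 = -148*(1/3 + (1/6)*3) + 86 = -148*(1/3 + 1/2) + 86 = -148*5/6 + 86 = -370/3 + 86 = -112/3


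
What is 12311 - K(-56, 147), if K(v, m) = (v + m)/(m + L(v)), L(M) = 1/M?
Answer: 101326745/8231 ≈ 12310.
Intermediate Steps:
K(v, m) = (m + v)/(m + 1/v) (K(v, m) = (v + m)/(m + 1/v) = (m + v)/(m + 1/v))
12311 - K(-56, 147) = 12311 - (-56)*(147 - 56)/(1 + 147*(-56)) = 12311 - (-56)*91/(1 - 8232) = 12311 - (-56)*91/(-8231) = 12311 - (-56)*(-1)*91/8231 = 12311 - 1*5096/8231 = 12311 - 5096/8231 = 101326745/8231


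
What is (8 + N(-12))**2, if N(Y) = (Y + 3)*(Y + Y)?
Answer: 50176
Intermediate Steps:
N(Y) = 2*Y*(3 + Y) (N(Y) = (3 + Y)*(2*Y) = 2*Y*(3 + Y))
(8 + N(-12))**2 = (8 + 2*(-12)*(3 - 12))**2 = (8 + 2*(-12)*(-9))**2 = (8 + 216)**2 = 224**2 = 50176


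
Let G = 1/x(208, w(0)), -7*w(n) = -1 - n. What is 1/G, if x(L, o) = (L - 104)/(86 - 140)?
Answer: -52/27 ≈ -1.9259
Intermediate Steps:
w(n) = 1/7 + n/7 (w(n) = -(-1 - n)/7 = 1/7 + n/7)
x(L, o) = 52/27 - L/54 (x(L, o) = (-104 + L)/(-54) = (-104 + L)*(-1/54) = 52/27 - L/54)
G = -27/52 (G = 1/(52/27 - 1/54*208) = 1/(52/27 - 104/27) = 1/(-52/27) = -27/52 ≈ -0.51923)
1/G = 1/(-27/52) = -52/27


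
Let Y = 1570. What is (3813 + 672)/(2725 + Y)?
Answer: 897/859 ≈ 1.0442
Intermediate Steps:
(3813 + 672)/(2725 + Y) = (3813 + 672)/(2725 + 1570) = 4485/4295 = 4485*(1/4295) = 897/859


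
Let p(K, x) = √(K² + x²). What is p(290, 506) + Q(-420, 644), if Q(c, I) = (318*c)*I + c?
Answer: -86013060 + 2*√85034 ≈ -8.6012e+7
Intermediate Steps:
Q(c, I) = c + 318*I*c (Q(c, I) = 318*I*c + c = c + 318*I*c)
p(290, 506) + Q(-420, 644) = √(290² + 506²) - 420*(1 + 318*644) = √(84100 + 256036) - 420*(1 + 204792) = √340136 - 420*204793 = 2*√85034 - 86013060 = -86013060 + 2*√85034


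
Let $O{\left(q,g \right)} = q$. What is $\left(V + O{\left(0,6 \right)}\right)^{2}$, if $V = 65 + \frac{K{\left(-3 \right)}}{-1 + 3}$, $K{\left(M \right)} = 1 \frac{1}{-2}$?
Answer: $\frac{67081}{16} \approx 4192.6$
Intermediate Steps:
$K{\left(M \right)} = - \frac{1}{2}$ ($K{\left(M \right)} = 1 \left(- \frac{1}{2}\right) = - \frac{1}{2}$)
$V = \frac{259}{4}$ ($V = 65 - \frac{1}{2 \left(-1 + 3\right)} = 65 - \frac{1}{2 \cdot 2} = 65 - \frac{1}{4} = \frac{259}{4} \approx 64.75$)
$\left(V + O{\left(0,6 \right)}\right)^{2} = \left(\frac{259}{4} + 0\right)^{2} = \left(\frac{259}{4}\right)^{2} = \frac{67081}{16}$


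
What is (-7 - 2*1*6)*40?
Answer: -760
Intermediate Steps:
(-7 - 2*1*6)*40 = (-7 - 2*6)*40 = (-7 - 12)*40 = -19*40 = -760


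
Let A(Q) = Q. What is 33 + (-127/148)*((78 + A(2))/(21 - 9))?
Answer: 3028/111 ≈ 27.279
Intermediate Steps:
33 + (-127/148)*((78 + A(2))/(21 - 9)) = 33 + (-127/148)*((78 + 2)/(21 - 9)) = 33 + (-127*1/148)*(80/12) = 33 - 2540/(37*12) = 33 - 127/148*20/3 = 33 - 635/111 = 3028/111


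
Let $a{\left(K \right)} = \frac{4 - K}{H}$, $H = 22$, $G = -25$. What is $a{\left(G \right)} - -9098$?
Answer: $\frac{200185}{22} \approx 9099.3$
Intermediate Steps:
$a{\left(K \right)} = \frac{2}{11} - \frac{K}{22}$ ($a{\left(K \right)} = \frac{4 - K}{22} = \left(4 - K\right) \frac{1}{22} = \frac{2}{11} - \frac{K}{22}$)
$a{\left(G \right)} - -9098 = \left(\frac{2}{11} - - \frac{25}{22}\right) - -9098 = \left(\frac{2}{11} + \frac{25}{22}\right) + 9098 = \frac{29}{22} + 9098 = \frac{200185}{22}$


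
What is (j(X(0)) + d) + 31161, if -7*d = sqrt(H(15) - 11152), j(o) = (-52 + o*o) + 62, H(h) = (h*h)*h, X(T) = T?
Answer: 31171 - I*sqrt(7777)/7 ≈ 31171.0 - 12.598*I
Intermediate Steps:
H(h) = h**3 (H(h) = h**2*h = h**3)
j(o) = 10 + o**2 (j(o) = (-52 + o**2) + 62 = 10 + o**2)
d = -I*sqrt(7777)/7 (d = -sqrt(15**3 - 11152)/7 = -sqrt(3375 - 11152)/7 = -I*sqrt(7777)/7 ≈ -12.598*I)
(j(X(0)) + d) + 31161 = ((10 + 0**2) - I*sqrt(7777)/7) + 31161 = ((10 + 0) - I*sqrt(7777)/7) + 31161 = (10 - I*sqrt(7777)/7) + 31161 = 31171 - I*sqrt(7777)/7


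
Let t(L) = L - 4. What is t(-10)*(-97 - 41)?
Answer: 1932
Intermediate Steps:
t(L) = -4 + L
t(-10)*(-97 - 41) = (-4 - 10)*(-97 - 41) = -14*(-138) = 1932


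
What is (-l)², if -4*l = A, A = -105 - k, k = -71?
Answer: 289/4 ≈ 72.250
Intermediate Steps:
A = -34 (A = -105 - 1*(-71) = -105 + 71 = -34)
l = 17/2 (l = -¼*(-34) = 17/2 ≈ 8.5000)
(-l)² = (-1*17/2)² = (-17/2)² = 289/4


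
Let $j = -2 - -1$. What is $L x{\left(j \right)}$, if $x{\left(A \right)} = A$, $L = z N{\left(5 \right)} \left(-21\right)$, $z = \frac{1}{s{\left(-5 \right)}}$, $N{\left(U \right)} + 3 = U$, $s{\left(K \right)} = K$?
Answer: $- \frac{42}{5} \approx -8.4$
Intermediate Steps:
$N{\left(U \right)} = -3 + U$
$z = - \frac{1}{5}$ ($z = \frac{1}{-5} = - \frac{1}{5} \approx -0.2$)
$j = -1$ ($j = -2 + 1 = -1$)
$L = \frac{42}{5}$ ($L = - \frac{-3 + 5}{5} \left(-21\right) = \left(- \frac{1}{5}\right) 2 \left(-21\right) = \left(- \frac{2}{5}\right) \left(-21\right) = \frac{42}{5} \approx 8.4$)
$L x{\left(j \right)} = \frac{42}{5} \left(-1\right) = - \frac{42}{5}$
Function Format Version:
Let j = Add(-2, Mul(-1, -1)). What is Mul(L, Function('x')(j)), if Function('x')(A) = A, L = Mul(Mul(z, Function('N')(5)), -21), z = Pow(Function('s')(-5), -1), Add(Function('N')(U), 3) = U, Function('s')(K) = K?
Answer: Rational(-42, 5) ≈ -8.4000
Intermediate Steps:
Function('N')(U) = Add(-3, U)
z = Rational(-1, 5) (z = Pow(-5, -1) = Rational(-1, 5) ≈ -0.20000)
j = -1 (j = Add(-2, 1) = -1)
L = Rational(42, 5) (L = Mul(Mul(Rational(-1, 5), Add(-3, 5)), -21) = Mul(Mul(Rational(-1, 5), 2), -21) = Mul(Rational(-2, 5), -21) = Rational(42, 5) ≈ 8.4000)
Mul(L, Function('x')(j)) = Mul(Rational(42, 5), -1) = Rational(-42, 5)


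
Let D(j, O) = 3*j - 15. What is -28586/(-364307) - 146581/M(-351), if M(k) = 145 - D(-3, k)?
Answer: -53395653333/61567883 ≈ -867.26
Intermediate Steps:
D(j, O) = -15 + 3*j
M(k) = 169 (M(k) = 145 - (-15 + 3*(-3)) = 145 - (-15 - 9) = 145 - 1*(-24) = 145 + 24 = 169)
-28586/(-364307) - 146581/M(-351) = -28586/(-364307) - 146581/169 = -28586*(-1/364307) - 146581*1/169 = 28586/364307 - 146581/169 = -53395653333/61567883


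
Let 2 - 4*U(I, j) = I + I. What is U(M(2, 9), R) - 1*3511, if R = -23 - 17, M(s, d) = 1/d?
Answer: -31595/9 ≈ -3510.6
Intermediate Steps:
M(s, d) = 1/d
R = -40
U(I, j) = ½ - I/2 (U(I, j) = ½ - (I + I)/4 = ½ - I/2)
U(M(2, 9), R) - 1*3511 = (½ - ½/9) - 1*3511 = (½ - ½*⅑) - 3511 = (½ - 1/18) - 3511 = 4/9 - 3511 = -31595/9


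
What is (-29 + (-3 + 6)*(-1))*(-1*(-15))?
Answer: -480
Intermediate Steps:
(-29 + (-3 + 6)*(-1))*(-1*(-15)) = (-29 + 3*(-1))*15 = (-29 - 3)*15 = -32*15 = -480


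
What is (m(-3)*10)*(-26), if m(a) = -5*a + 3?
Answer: -4680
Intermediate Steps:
m(a) = 3 - 5*a
(m(-3)*10)*(-26) = ((3 - 5*(-3))*10)*(-26) = ((3 + 15)*10)*(-26) = (18*10)*(-26) = 180*(-26) = -4680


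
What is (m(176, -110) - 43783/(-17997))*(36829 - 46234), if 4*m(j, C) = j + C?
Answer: -2136399045/11998 ≈ -1.7806e+5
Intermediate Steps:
m(j, C) = C/4 + j/4 (m(j, C) = (j + C)/4 = (C + j)/4 = C/4 + j/4)
(m(176, -110) - 43783/(-17997))*(36829 - 46234) = (((1/4)*(-110) + (1/4)*176) - 43783/(-17997))*(36829 - 46234) = ((-55/2 + 44) - 43783*(-1/17997))*(-9405) = (33/2 + 43783/17997)*(-9405) = (681467/35994)*(-9405) = -2136399045/11998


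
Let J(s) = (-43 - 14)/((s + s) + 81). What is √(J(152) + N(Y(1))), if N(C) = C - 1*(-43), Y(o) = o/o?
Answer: √6499955/385 ≈ 6.6221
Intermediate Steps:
Y(o) = 1
J(s) = -57/(81 + 2*s) (J(s) = -57/(2*s + 81) = -57/(81 + 2*s))
N(C) = 43 + C (N(C) = C + 43 = 43 + C)
√(J(152) + N(Y(1))) = √(-57/(81 + 2*152) + (43 + 1)) = √(-57/(81 + 304) + 44) = √(-57/385 + 44) = √(16883/385) = √6499955/385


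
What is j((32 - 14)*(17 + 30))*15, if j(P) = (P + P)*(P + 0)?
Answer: 21471480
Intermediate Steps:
j(P) = 2*P² (j(P) = (2*P)*P = 2*P²)
j((32 - 14)*(17 + 30))*15 = (2*((32 - 14)*(17 + 30))²)*15 = (2*(18*47)²)*15 = (2*846²)*15 = (2*715716)*15 = 1431432*15 = 21471480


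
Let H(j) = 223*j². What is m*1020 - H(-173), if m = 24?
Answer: -6649687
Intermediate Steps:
m*1020 - H(-173) = 24*1020 - 223*(-173)² = 24480 - 223*29929 = 24480 - 1*6674167 = 24480 - 6674167 = -6649687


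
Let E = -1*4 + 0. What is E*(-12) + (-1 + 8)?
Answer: 55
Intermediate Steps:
E = -4 (E = -4 + 0 = -4)
E*(-12) + (-1 + 8) = -4*(-12) + (-1 + 8) = 48 + 7 = 55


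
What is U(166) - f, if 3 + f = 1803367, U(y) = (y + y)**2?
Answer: -1693140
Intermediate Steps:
U(y) = 4*y**2 (U(y) = (2*y)**2 = 4*y**2)
f = 1803364 (f = -3 + 1803367 = 1803364)
U(166) - f = 4*166**2 - 1*1803364 = 4*27556 - 1803364 = 110224 - 1803364 = -1693140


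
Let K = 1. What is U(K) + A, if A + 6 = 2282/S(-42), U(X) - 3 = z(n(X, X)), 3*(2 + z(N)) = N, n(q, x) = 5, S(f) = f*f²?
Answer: -17803/5292 ≈ -3.3641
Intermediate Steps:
S(f) = f³
z(N) = -2 + N/3
U(X) = 8/3 (U(X) = 3 + (-2 + (⅓)*5) = 3 + (-2 + 5/3) = 3 - ⅓ = 8/3)
A = -31915/5292 (A = -6 + 2282/((-42)³) = -6 + 2282/(-74088) = -6 + 2282*(-1/74088) = -6 - 163/5292 = -31915/5292 ≈ -6.0308)
U(K) + A = 8/3 - 31915/5292 = -17803/5292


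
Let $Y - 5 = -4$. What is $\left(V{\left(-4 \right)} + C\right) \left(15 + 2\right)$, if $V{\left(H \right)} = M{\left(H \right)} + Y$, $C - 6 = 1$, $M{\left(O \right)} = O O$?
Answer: $408$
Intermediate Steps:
$Y = 1$ ($Y = 5 - 4 = 1$)
$M{\left(O \right)} = O^{2}$
$C = 7$ ($C = 6 + 1 = 7$)
$V{\left(H \right)} = 1 + H^{2}$ ($V{\left(H \right)} = H^{2} + 1 = 1 + H^{2}$)
$\left(V{\left(-4 \right)} + C\right) \left(15 + 2\right) = \left(\left(1 + \left(-4\right)^{2}\right) + 7\right) \left(15 + 2\right) = \left(\left(1 + 16\right) + 7\right) 17 = \left(17 + 7\right) 17 = 24 \cdot 17 = 408$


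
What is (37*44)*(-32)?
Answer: -52096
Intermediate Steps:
(37*44)*(-32) = 1628*(-32) = -52096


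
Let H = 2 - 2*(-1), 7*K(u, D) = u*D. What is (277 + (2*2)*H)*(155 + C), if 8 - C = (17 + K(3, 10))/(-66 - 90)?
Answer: 52196485/1092 ≈ 47799.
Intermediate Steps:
K(u, D) = D*u/7 (K(u, D) = (u*D)/7 = (D*u)/7 = D*u/7)
H = 4 (H = 2 + 2 = 4)
C = 8885/1092 (C = 8 - (17 + (⅐)*10*3)/(-66 - 90) = 8 - (17 + 30/7)/(-156) = 8 - 149*(-1)/(7*156) = 8 - 1*(-149/1092) = 8 + 149/1092 = 8885/1092 ≈ 8.1364)
(277 + (2*2)*H)*(155 + C) = (277 + (2*2)*4)*(155 + 8885/1092) = (277 + 4*4)*(178145/1092) = (277 + 16)*(178145/1092) = 293*(178145/1092) = 52196485/1092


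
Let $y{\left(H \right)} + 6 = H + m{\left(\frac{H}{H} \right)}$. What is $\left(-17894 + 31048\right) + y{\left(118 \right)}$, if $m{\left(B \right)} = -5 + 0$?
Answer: $13261$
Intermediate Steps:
$m{\left(B \right)} = -5$
$y{\left(H \right)} = -11 + H$ ($y{\left(H \right)} = -6 + \left(H - 5\right) = -6 + \left(-5 + H\right) = -11 + H$)
$\left(-17894 + 31048\right) + y{\left(118 \right)} = \left(-17894 + 31048\right) + \left(-11 + 118\right) = 13154 + 107 = 13261$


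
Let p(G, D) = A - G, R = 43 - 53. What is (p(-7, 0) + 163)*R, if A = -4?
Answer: -1660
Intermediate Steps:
R = -10
p(G, D) = -4 - G
(p(-7, 0) + 163)*R = ((-4 - 1*(-7)) + 163)*(-10) = ((-4 + 7) + 163)*(-10) = (3 + 163)*(-10) = 166*(-10) = -1660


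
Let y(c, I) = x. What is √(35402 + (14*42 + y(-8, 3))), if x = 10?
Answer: 60*√10 ≈ 189.74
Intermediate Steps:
y(c, I) = 10
√(35402 + (14*42 + y(-8, 3))) = √(35402 + (14*42 + 10)) = √(35402 + (588 + 10)) = √(35402 + 598) = √36000 = 60*√10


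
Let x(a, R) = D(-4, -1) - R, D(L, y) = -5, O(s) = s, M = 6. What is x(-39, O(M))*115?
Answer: -1265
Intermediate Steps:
x(a, R) = -5 - R
x(-39, O(M))*115 = (-5 - 1*6)*115 = (-5 - 6)*115 = -11*115 = -1265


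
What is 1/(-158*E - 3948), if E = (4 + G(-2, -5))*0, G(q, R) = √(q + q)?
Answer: -1/3948 ≈ -0.00025329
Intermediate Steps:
G(q, R) = √2*√q (G(q, R) = √(2*q) = √2*√q)
E = 0 (E = (4 + √2*√(-2))*0 = (4 + √2*(I*√2))*0 = (4 + 2*I)*0 = 0)
1/(-158*E - 3948) = 1/(-158*0 - 3948) = 1/(0 - 3948) = 1/(-3948) = -1/3948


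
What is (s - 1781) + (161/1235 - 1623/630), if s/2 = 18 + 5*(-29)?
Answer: -21136463/10374 ≈ -2037.4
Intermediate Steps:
s = -254 (s = 2*(18 + 5*(-29)) = 2*(18 - 145) = 2*(-127) = -254)
(s - 1781) + (161/1235 - 1623/630) = (-254 - 1781) + (161/1235 - 1623/630) = -2035 + (161*(1/1235) - 1623*1/630) = -2035 + (161/1235 - 541/210) = -2035 - 25373/10374 = -21136463/10374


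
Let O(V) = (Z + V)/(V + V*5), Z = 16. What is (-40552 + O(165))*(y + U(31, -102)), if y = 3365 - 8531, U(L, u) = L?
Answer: 41230249073/198 ≈ 2.0823e+8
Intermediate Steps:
y = -5166
O(V) = (16 + V)/(6*V) (O(V) = (16 + V)/(V + V*5) = (16 + V)/(V + 5*V) = (16 + V)/((6*V)) = (16 + V)*(1/(6*V)) = (16 + V)/(6*V))
(-40552 + O(165))*(y + U(31, -102)) = (-40552 + (⅙)*(16 + 165)/165)*(-5166 + 31) = (-40552 + (⅙)*(1/165)*181)*(-5135) = (-40552 + 181/990)*(-5135) = -40146299/990*(-5135) = 41230249073/198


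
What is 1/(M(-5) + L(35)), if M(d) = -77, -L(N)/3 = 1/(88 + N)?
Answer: -41/3158 ≈ -0.012983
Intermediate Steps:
L(N) = -3/(88 + N)
1/(M(-5) + L(35)) = 1/(-77 - 3/(88 + 35)) = 1/(-77 - 3/123) = 1/(-77 - 3*1/123) = 1/(-77 - 1/41) = 1/(-3158/41) = -41/3158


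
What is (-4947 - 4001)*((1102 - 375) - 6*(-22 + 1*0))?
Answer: -7686332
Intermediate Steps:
(-4947 - 4001)*((1102 - 375) - 6*(-22 + 1*0)) = -8948*(727 - 6*(-22 + 0)) = -8948*(727 - 6*(-22)) = -8948*(727 + 132) = -8948*859 = -7686332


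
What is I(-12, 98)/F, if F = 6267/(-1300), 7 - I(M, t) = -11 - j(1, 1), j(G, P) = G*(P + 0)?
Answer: -24700/6267 ≈ -3.9413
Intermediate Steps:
j(G, P) = G*P
I(M, t) = 19 (I(M, t) = 7 - (-11 - 1) = 7 - 1*(-12) = 7 + 12 = 19)
F = -6267/1300 (F = 6267*(-1/1300) = -6267/1300 ≈ -4.8208)
I(-12, 98)/F = 19/(-6267/1300) = 19*(-1300/6267) = -24700/6267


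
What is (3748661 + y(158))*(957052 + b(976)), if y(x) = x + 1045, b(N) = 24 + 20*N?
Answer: 3662102182944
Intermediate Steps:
y(x) = 1045 + x
(3748661 + y(158))*(957052 + b(976)) = (3748661 + (1045 + 158))*(957052 + (24 + 20*976)) = (3748661 + 1203)*(957052 + (24 + 19520)) = 3749864*(957052 + 19544) = 3749864*976596 = 3662102182944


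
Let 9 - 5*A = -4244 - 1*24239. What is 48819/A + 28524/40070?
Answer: 5296796229/570837220 ≈ 9.2790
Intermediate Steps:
A = 28492/5 (A = 9/5 - (-4244 - 1*24239)/5 = 9/5 - (-4244 - 24239)/5 = 9/5 - 1/5*(-28483) = 9/5 + 28483/5 = 28492/5 ≈ 5698.4)
48819/A + 28524/40070 = 48819/(28492/5) + 28524/40070 = 48819*(5/28492) + 28524*(1/40070) = 244095/28492 + 14262/20035 = 5296796229/570837220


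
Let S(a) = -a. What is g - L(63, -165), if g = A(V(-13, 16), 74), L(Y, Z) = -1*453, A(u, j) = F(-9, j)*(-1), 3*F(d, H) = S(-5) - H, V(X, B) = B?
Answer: 476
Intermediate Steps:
F(d, H) = 5/3 - H/3 (F(d, H) = (-1*(-5) - H)/3 = (5 - H)/3 = 5/3 - H/3)
A(u, j) = -5/3 + j/3 (A(u, j) = (5/3 - j/3)*(-1) = -5/3 + j/3)
L(Y, Z) = -453
g = 23 (g = -5/3 + (1/3)*74 = -5/3 + 74/3 = 23)
g - L(63, -165) = 23 - 1*(-453) = 23 + 453 = 476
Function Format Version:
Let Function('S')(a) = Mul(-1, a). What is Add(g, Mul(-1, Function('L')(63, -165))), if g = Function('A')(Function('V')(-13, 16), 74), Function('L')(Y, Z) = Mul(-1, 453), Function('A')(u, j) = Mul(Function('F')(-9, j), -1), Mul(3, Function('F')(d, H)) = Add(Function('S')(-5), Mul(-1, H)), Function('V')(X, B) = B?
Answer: 476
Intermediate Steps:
Function('F')(d, H) = Add(Rational(5, 3), Mul(Rational(-1, 3), H)) (Function('F')(d, H) = Mul(Rational(1, 3), Add(Mul(-1, -5), Mul(-1, H))) = Mul(Rational(1, 3), Add(5, Mul(-1, H))) = Add(Rational(5, 3), Mul(Rational(-1, 3), H)))
Function('A')(u, j) = Add(Rational(-5, 3), Mul(Rational(1, 3), j)) (Function('A')(u, j) = Mul(Add(Rational(5, 3), Mul(Rational(-1, 3), j)), -1) = Add(Rational(-5, 3), Mul(Rational(1, 3), j)))
Function('L')(Y, Z) = -453
g = 23 (g = Add(Rational(-5, 3), Mul(Rational(1, 3), 74)) = Add(Rational(-5, 3), Rational(74, 3)) = 23)
Add(g, Mul(-1, Function('L')(63, -165))) = Add(23, Mul(-1, -453)) = Add(23, 453) = 476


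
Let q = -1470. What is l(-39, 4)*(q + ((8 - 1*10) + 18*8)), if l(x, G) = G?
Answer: -5312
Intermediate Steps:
l(-39, 4)*(q + ((8 - 1*10) + 18*8)) = 4*(-1470 + ((8 - 1*10) + 18*8)) = 4*(-1470 + ((8 - 10) + 144)) = 4*(-1470 + (-2 + 144)) = 4*(-1470 + 142) = 4*(-1328) = -5312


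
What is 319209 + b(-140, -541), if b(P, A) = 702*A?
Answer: -60573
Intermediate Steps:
319209 + b(-140, -541) = 319209 + 702*(-541) = 319209 - 379782 = -60573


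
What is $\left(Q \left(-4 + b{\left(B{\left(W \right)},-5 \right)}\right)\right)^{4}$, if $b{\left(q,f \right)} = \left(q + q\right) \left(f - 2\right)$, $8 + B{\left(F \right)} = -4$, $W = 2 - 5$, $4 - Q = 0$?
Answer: $185189072896$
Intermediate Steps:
$Q = 4$ ($Q = 4 - 0 = 4 + 0 = 4$)
$W = -3$ ($W = 2 - 5 = -3$)
$B{\left(F \right)} = -12$ ($B{\left(F \right)} = -8 - 4 = -12$)
$b{\left(q,f \right)} = 2 q \left(-2 + f\right)$
$\left(Q \left(-4 + b{\left(B{\left(W \right)},-5 \right)}\right)\right)^{4} = \left(4 \left(-4 + 2 \left(-12\right) \left(-2 - 5\right)\right)\right)^{4} = \left(4 \left(-4 + 2 \left(-12\right) \left(-7\right)\right)\right)^{4} = \left(4 \left(-4 + 168\right)\right)^{4} = \left(4 \cdot 164\right)^{4} = 656^{4} = 185189072896$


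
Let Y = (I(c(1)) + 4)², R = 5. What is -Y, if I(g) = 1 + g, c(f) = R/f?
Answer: -100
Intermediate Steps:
c(f) = 5/f
Y = 100 (Y = ((1 + 5/1) + 4)² = ((1 + 5*1) + 4)² = ((1 + 5) + 4)² = (6 + 4)² = 10² = 100)
-Y = -1*100 = -100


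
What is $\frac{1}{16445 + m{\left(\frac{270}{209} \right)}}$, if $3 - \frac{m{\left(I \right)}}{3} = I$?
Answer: $\frac{209}{3438076} \approx 6.079 \cdot 10^{-5}$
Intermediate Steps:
$m{\left(I \right)} = 9 - 3 I$
$\frac{1}{16445 + m{\left(\frac{270}{209} \right)}} = \frac{1}{16445 + \left(9 - 3 \cdot \frac{270}{209}\right)} = \frac{1}{16445 + \left(9 - 3 \cdot 270 \cdot \frac{1}{209}\right)} = \frac{1}{16445 + \left(9 - \frac{810}{209}\right)} = \frac{1}{16445 + \frac{1071}{209}} = \frac{1}{\frac{3438076}{209}} = \frac{209}{3438076}$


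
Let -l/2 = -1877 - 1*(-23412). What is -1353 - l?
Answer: 41717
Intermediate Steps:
l = -43070 (l = -2*(-1877 - 1*(-23412)) = -2*(-1877 + 23412) = -2*21535 = -43070)
-1353 - l = -1353 - 1*(-43070) = -1353 + 43070 = 41717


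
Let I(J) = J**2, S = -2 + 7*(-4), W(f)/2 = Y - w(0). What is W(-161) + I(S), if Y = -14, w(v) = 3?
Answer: 866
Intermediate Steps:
W(f) = -34 (W(f) = 2*(-14 - 1*3) = 2*(-14 - 3) = 2*(-17) = -34)
S = -30 (S = -2 - 28 = -30)
W(-161) + I(S) = -34 + (-30)**2 = -34 + 900 = 866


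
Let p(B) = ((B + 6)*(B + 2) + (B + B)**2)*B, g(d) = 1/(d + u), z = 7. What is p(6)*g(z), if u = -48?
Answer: -1440/41 ≈ -35.122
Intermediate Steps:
g(d) = 1/(-48 + d) (g(d) = 1/(d - 48) = 1/(-48 + d))
p(B) = B*(4*B**2 + (2 + B)*(6 + B)) (p(B) = ((6 + B)*(2 + B) + (2*B)**2)*B = ((2 + B)*(6 + B) + 4*B**2)*B = (4*B**2 + (2 + B)*(6 + B))*B = B*(4*B**2 + (2 + B)*(6 + B)))
p(6)*g(z) = (6*(12 + 5*6**2 + 8*6))/(-48 + 7) = (6*(12 + 5*36 + 48))/(-41) = (6*(12 + 180 + 48))*(-1/41) = (6*240)*(-1/41) = 1440*(-1/41) = -1440/41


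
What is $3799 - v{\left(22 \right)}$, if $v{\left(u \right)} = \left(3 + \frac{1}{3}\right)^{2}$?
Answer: $\frac{34091}{9} \approx 3787.9$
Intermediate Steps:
$v{\left(u \right)} = \frac{100}{9}$ ($v{\left(u \right)} = \left(3 + \frac{1}{3}\right)^{2} = \left(\frac{10}{3}\right)^{2} = \frac{100}{9}$)
$3799 - v{\left(22 \right)} = 3799 - \frac{100}{9} = \frac{34091}{9}$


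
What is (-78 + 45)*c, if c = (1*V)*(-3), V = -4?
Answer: -396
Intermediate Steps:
c = 12 (c = (1*(-4))*(-3) = -4*(-3) = 12)
(-78 + 45)*c = (-78 + 45)*12 = -33*12 = -396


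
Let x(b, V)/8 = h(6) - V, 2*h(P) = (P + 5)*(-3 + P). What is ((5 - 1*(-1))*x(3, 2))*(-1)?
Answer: -696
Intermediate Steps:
h(P) = (-3 + P)*(5 + P)/2 (h(P) = ((P + 5)*(-3 + P))/2 = ((5 + P)*(-3 + P))/2 = ((-3 + P)*(5 + P))/2 = (-3 + P)*(5 + P)/2)
x(b, V) = 132 - 8*V (x(b, V) = 8*((-15/2 + 6 + (½)*6²) - V) = 8*((-15/2 + 6 + (½)*36) - V) = 8*((-15/2 + 6 + 18) - V) = 8*(33/2 - V) = 132 - 8*V)
((5 - 1*(-1))*x(3, 2))*(-1) = ((5 - 1*(-1))*(132 - 8*2))*(-1) = ((5 + 1)*(132 - 16))*(-1) = (6*116)*(-1) = 696*(-1) = -696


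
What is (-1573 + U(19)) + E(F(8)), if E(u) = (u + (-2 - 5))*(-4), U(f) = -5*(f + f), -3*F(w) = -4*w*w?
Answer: -6229/3 ≈ -2076.3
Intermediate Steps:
F(w) = 4*w²/3 (F(w) = -(-4)*w*w/3 = -(-4)*w²/3 = 4*w²/3)
U(f) = -10*f
E(u) = 28 - 4*u (E(u) = (u - 7)*(-4) = (-7 + u)*(-4) = 28 - 4*u)
(-1573 + U(19)) + E(F(8)) = (-1573 - 10*19) + (28 - 16*8²/3) = (-1573 - 190) + (28 - 16*64/3) = -1763 + (28 - 4*256/3) = -1763 + (28 - 1024/3) = -1763 - 940/3 = -6229/3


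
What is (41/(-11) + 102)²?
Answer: 1168561/121 ≈ 9657.5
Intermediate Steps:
(41/(-11) + 102)² = (41*(-1/11) + 102)² = (-41/11 + 102)² = (1081/11)² = 1168561/121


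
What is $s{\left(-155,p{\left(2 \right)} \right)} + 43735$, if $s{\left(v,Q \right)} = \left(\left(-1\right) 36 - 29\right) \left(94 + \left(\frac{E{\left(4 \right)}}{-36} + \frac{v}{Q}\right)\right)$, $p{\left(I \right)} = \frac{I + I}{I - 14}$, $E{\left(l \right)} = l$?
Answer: $\frac{66665}{9} \approx 7407.2$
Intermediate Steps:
$p{\left(I \right)} = \frac{2 I}{-14 + I}$
$s{\left(v,Q \right)} = - \frac{54925}{9} - \frac{65 v}{Q}$ ($s{\left(v,Q \right)} = \left(\left(-1\right) 36 - 29\right) \left(94 + \left(\frac{4}{-36} + \frac{v}{Q}\right)\right) = \left(-36 - 29\right) \left(94 + \left(4 \left(- \frac{1}{36}\right) + \frac{v}{Q}\right)\right) = - 65 \left(94 - \left(\frac{1}{9} - \frac{v}{Q}\right)\right) = - 65 \left(\frac{845}{9} + \frac{v}{Q}\right) = - \frac{54925}{9} - \frac{65 v}{Q}$)
$s{\left(-155,p{\left(2 \right)} \right)} + 43735 = \left(- \frac{54925}{9} - - \frac{10075}{2 \cdot 2 \frac{1}{-14 + 2}}\right) + 43735 = \left(- \frac{54925}{9} - - \frac{10075}{2 \cdot 2 \frac{1}{-12}}\right) + 43735 = \left(- \frac{54925}{9} - - \frac{10075}{2 \cdot 2 \left(- \frac{1}{12}\right)}\right) + 43735 = \left(- \frac{54925}{9} - - \frac{10075}{- \frac{1}{3}}\right) + 43735 = \left(- \frac{54925}{9} - \left(-10075\right) \left(-3\right)\right) + 43735 = \left(- \frac{54925}{9} - 30225\right) + 43735 = - \frac{326950}{9} + 43735 = \frac{66665}{9}$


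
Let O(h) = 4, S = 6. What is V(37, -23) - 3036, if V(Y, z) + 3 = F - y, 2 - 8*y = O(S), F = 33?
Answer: -12023/4 ≈ -3005.8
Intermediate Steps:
y = -¼ (y = ¼ - ⅛*4 = ¼ - ½ = -¼ ≈ -0.25000)
V(Y, z) = 121/4 (V(Y, z) = -3 + (33 - 1*(-¼)) = -3 + (33 + ¼) = -3 + 133/4 = 121/4)
V(37, -23) - 3036 = 121/4 - 3036 = -12023/4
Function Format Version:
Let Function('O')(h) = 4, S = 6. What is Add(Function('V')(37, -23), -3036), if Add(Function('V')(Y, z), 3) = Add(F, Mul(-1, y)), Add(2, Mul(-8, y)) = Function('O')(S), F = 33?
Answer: Rational(-12023, 4) ≈ -3005.8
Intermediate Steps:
y = Rational(-1, 4) (y = Add(Rational(1, 4), Mul(Rational(-1, 8), 4)) = Add(Rational(1, 4), Rational(-1, 2)) = Rational(-1, 4) ≈ -0.25000)
Function('V')(Y, z) = Rational(121, 4) (Function('V')(Y, z) = Add(-3, Add(33, Mul(-1, Rational(-1, 4)))) = Add(-3, Add(33, Rational(1, 4))) = Add(-3, Rational(133, 4)) = Rational(121, 4))
Add(Function('V')(37, -23), -3036) = Add(Rational(121, 4), -3036) = Rational(-12023, 4)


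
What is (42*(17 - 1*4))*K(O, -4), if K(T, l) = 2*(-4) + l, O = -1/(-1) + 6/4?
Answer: -6552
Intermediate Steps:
O = 5/2 (O = -1*(-1) + 6*(¼) = 1 + 3/2 = 5/2 ≈ 2.5000)
K(T, l) = -8 + l
(42*(17 - 1*4))*K(O, -4) = (42*(17 - 1*4))*(-8 - 4) = (42*(17 - 4))*(-12) = (42*13)*(-12) = 546*(-12) = -6552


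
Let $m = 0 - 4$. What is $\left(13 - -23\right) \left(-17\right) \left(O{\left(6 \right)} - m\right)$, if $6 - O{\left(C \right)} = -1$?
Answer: $-6732$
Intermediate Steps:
$m = -4$ ($m = 0 - 4 = -4$)
$O{\left(C \right)} = 7$ ($O{\left(C \right)} = 6 - -1 = 6 + 1 = 7$)
$\left(13 - -23\right) \left(-17\right) \left(O{\left(6 \right)} - m\right) = \left(13 - -23\right) \left(-17\right) \left(7 - -4\right) = \left(13 + 23\right) \left(-17\right) \left(7 + 4\right) = 36 \left(-17\right) 11 = \left(-612\right) 11 = -6732$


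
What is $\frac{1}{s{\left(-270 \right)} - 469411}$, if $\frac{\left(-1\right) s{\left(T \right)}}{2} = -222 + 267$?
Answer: $- \frac{1}{469501} \approx -2.1299 \cdot 10^{-6}$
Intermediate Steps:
$s{\left(T \right)} = -90$ ($s{\left(T \right)} = - 2 \left(-222 + 267\right) = \left(-2\right) 45 = -90$)
$\frac{1}{s{\left(-270 \right)} - 469411} = \frac{1}{-90 - 469411} = \frac{1}{-469501} = - \frac{1}{469501}$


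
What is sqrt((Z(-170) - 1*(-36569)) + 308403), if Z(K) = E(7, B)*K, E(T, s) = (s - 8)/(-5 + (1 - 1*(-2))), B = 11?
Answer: sqrt(345227) ≈ 587.56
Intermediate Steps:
E(T, s) = 4 - s/2 (E(T, s) = (-8 + s)/(-5 + (1 + 2)) = (-8 + s)/(-5 + 3) = (-8 + s)/(-2) = (-8 + s)*(-1/2) = 4 - s/2)
Z(K) = -3*K/2 (Z(K) = (4 - 1/2*11)*K = (4 - 11/2)*K = -3*K/2)
sqrt((Z(-170) - 1*(-36569)) + 308403) = sqrt((-3/2*(-170) - 1*(-36569)) + 308403) = sqrt((255 + 36569) + 308403) = sqrt(36824 + 308403) = sqrt(345227)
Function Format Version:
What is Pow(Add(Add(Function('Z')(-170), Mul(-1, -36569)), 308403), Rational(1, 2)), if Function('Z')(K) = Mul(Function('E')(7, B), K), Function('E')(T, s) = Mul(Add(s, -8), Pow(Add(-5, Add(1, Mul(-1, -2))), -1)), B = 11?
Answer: Pow(345227, Rational(1, 2)) ≈ 587.56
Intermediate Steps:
Function('E')(T, s) = Add(4, Mul(Rational(-1, 2), s)) (Function('E')(T, s) = Mul(Add(-8, s), Pow(Add(-5, Add(1, 2)), -1)) = Mul(Add(-8, s), Pow(Add(-5, 3), -1)) = Mul(Add(-8, s), Pow(-2, -1)) = Mul(Add(-8, s), Rational(-1, 2)) = Add(4, Mul(Rational(-1, 2), s)))
Function('Z')(K) = Mul(Rational(-3, 2), K) (Function('Z')(K) = Mul(Add(4, Mul(Rational(-1, 2), 11)), K) = Mul(Add(4, Rational(-11, 2)), K) = Mul(Rational(-3, 2), K))
Pow(Add(Add(Function('Z')(-170), Mul(-1, -36569)), 308403), Rational(1, 2)) = Pow(Add(Add(Mul(Rational(-3, 2), -170), Mul(-1, -36569)), 308403), Rational(1, 2)) = Pow(Add(Add(255, 36569), 308403), Rational(1, 2)) = Pow(Add(36824, 308403), Rational(1, 2)) = Pow(345227, Rational(1, 2))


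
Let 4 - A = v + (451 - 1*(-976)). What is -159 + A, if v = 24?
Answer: -1606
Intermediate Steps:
A = -1447 (A = 4 - (24 + (451 - 1*(-976))) = 4 - (24 + (451 + 976)) = 4 - (24 + 1427) = 4 - 1*1451 = 4 - 1451 = -1447)
-159 + A = -159 - 1447 = -1606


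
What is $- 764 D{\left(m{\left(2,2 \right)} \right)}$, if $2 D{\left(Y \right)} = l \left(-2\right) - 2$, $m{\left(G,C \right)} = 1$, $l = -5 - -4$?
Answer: $0$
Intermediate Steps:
$l = -1$ ($l = -5 + 4 = -1$)
$D{\left(Y \right)} = 0$ ($D{\left(Y \right)} = \frac{\left(-1\right) \left(-2\right) - 2}{2} = \frac{2 - 2}{2} = \frac{1}{2} \cdot 0 = 0$)
$- 764 D{\left(m{\left(2,2 \right)} \right)} = \left(-764\right) 0 = 0$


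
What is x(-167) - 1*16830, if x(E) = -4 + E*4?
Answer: -17502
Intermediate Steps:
x(E) = -4 + 4*E
x(-167) - 1*16830 = (-4 + 4*(-167)) - 1*16830 = (-4 - 668) - 16830 = -672 - 16830 = -17502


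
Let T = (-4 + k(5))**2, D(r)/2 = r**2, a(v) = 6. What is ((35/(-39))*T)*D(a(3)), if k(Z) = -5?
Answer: -68040/13 ≈ -5233.8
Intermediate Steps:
D(r) = 2*r**2
T = 81 (T = (-4 - 5)**2 = (-9)**2 = 81)
((35/(-39))*T)*D(a(3)) = ((35/(-39))*81)*(2*6**2) = ((35*(-1/39))*81)*(2*36) = -35/39*81*72 = -945/13*72 = -68040/13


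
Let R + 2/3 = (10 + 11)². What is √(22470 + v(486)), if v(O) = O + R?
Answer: √210567/3 ≈ 152.96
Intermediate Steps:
R = 1321/3 (R = -⅔ + (10 + 11)² = -⅔ + 21² = -⅔ + 441 = 1321/3 ≈ 440.33)
v(O) = 1321/3 + O (v(O) = O + 1321/3 = 1321/3 + O)
√(22470 + v(486)) = √(22470 + (1321/3 + 486)) = √(22470 + 2779/3) = √(70189/3) = √210567/3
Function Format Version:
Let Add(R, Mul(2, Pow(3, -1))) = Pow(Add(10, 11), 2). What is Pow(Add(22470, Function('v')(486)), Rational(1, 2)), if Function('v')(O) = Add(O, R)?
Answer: Mul(Rational(1, 3), Pow(210567, Rational(1, 2))) ≈ 152.96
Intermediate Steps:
R = Rational(1321, 3) (R = Add(Rational(-2, 3), Pow(Add(10, 11), 2)) = Add(Rational(-2, 3), Pow(21, 2)) = Add(Rational(-2, 3), 441) = Rational(1321, 3) ≈ 440.33)
Function('v')(O) = Add(Rational(1321, 3), O) (Function('v')(O) = Add(O, Rational(1321, 3)) = Add(Rational(1321, 3), O))
Pow(Add(22470, Function('v')(486)), Rational(1, 2)) = Pow(Add(22470, Add(Rational(1321, 3), 486)), Rational(1, 2)) = Pow(Add(22470, Rational(2779, 3)), Rational(1, 2)) = Pow(Rational(70189, 3), Rational(1, 2)) = Mul(Rational(1, 3), Pow(210567, Rational(1, 2)))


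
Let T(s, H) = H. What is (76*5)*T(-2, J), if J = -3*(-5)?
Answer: 5700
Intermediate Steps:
J = 15
(76*5)*T(-2, J) = (76*5)*15 = 380*15 = 5700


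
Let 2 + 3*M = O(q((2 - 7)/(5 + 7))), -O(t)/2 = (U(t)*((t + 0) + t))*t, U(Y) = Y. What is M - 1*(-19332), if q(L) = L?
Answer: 25053533/1296 ≈ 19331.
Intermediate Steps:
O(t) = -4*t³ (O(t) = -2*t*((t + 0) + t)*t = -2*t*(t + t)*t = -2*t*(2*t)*t = -2*2*t²*t = -4*t³)
M = -739/1296 (M = -⅔ + (-4*(2 - 7)³/(5 + 7)³)/3 = -⅔ + (-4*(-5/12)³)/3 = -⅔ + (-4*(-125/1728))/3 = -⅔ + (⅓)*(125/432) = -⅔ + 125/1296 = -739/1296 ≈ -0.57022)
M - 1*(-19332) = -739/1296 - 1*(-19332) = -739/1296 + 19332 = 25053533/1296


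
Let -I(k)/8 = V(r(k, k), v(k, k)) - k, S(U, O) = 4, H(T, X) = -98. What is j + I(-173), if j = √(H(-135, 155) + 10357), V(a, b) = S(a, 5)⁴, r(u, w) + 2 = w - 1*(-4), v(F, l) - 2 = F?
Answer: -3432 + √10259 ≈ -3330.7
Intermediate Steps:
v(F, l) = 2 + F
r(u, w) = 2 + w (r(u, w) = -2 + (w - 1*(-4)) = -2 + (w + 4) = -2 + (4 + w) = 2 + w)
V(a, b) = 256 (V(a, b) = 4⁴ = 256)
j = √10259 (j = √(-98 + 10357) = √10259 ≈ 101.29)
I(k) = -2048 + 8*k (I(k) = -8*(256 - k) = -2048 + 8*k)
j + I(-173) = √10259 + (-2048 + 8*(-173)) = √10259 + (-2048 - 1384) = √10259 - 3432 = -3432 + √10259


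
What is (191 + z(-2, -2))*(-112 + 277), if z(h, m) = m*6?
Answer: 29535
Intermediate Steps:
z(h, m) = 6*m
(191 + z(-2, -2))*(-112 + 277) = (191 + 6*(-2))*(-112 + 277) = (191 - 12)*165 = 179*165 = 29535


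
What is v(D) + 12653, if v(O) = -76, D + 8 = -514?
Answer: 12577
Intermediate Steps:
D = -522 (D = -8 - 514 = -522)
v(D) + 12653 = -76 + 12653 = 12577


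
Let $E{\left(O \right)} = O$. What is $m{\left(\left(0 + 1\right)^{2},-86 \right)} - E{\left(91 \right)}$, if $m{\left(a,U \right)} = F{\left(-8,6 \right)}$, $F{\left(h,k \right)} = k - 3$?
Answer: $-88$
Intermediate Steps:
$F{\left(h,k \right)} = -3 + k$ ($F{\left(h,k \right)} = k - 3 = -3 + k$)
$m{\left(a,U \right)} = 3$ ($m{\left(a,U \right)} = -3 + 6 = 3$)
$m{\left(\left(0 + 1\right)^{2},-86 \right)} - E{\left(91 \right)} = 3 - 91 = -88$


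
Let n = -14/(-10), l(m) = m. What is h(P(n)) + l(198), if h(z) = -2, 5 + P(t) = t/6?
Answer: 196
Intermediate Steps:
n = 7/5 (n = -14*(-⅒) = 7/5 ≈ 1.4000)
P(t) = -5 + t/6
h(P(n)) + l(198) = -2 + 198 = 196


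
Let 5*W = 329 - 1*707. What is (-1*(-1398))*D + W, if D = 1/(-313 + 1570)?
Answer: -156052/2095 ≈ -74.488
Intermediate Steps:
W = -378/5 (W = (329 - 1*707)/5 = (329 - 707)/5 = (⅕)*(-378) = -378/5 ≈ -75.600)
D = 1/1257 ≈ 0.00079555
(-1*(-1398))*D + W = -1*(-1398)*(1/1257) - 378/5 = 1398*(1/1257) - 378/5 = 466/419 - 378/5 = -156052/2095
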